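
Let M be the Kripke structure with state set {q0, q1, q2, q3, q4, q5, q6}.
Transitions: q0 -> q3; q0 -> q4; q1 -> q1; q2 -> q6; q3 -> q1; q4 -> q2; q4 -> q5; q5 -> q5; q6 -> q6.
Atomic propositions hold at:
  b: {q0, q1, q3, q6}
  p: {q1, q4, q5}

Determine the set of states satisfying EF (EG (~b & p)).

{q0, q4, q5}

Sat(~b) = {q2, q4, q5}
Sat(~b & p) = {q4, q5}
EG (~b & p): greatest fixpoint, start Z0 = {q4, q5}, keep only states in Sat with some successor in Z. Already a fixed point.
Sat(EG (~b & p)) = {q4, q5}
EF (EG (~b & p)): least fixpoint, start Z0 = {q4, q5}, add states with some successor in Z. Z1 = {q0, q4, q5}; fixed.
Sat(EF (EG (~b & p))) = {q0, q4, q5}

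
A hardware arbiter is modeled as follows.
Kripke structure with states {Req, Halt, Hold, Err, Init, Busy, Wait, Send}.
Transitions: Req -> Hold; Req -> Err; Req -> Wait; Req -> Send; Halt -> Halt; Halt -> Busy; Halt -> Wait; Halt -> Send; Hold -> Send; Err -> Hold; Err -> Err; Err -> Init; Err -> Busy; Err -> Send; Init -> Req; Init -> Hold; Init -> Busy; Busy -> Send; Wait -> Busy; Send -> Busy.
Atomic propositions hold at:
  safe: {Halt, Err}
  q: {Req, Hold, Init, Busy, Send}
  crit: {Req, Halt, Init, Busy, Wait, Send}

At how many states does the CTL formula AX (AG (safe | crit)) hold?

5

Sat(safe | crit) = {Req, Halt, Err, Init, Busy, Wait, Send}
AG (safe | crit): greatest fixpoint, start Z0 = {Req, Halt, Err, Init, Busy, Wait, Send}, keep only states in Sat with every successor in Z. Z1 = {Halt, Busy, Wait, Send}; fixed.
Sat(AG (safe | crit)) = {Halt, Busy, Wait, Send}
Sat(AX (AG (safe | crit))) = {s : every successor in {Halt, Busy, Wait, Send}} = {Halt, Hold, Busy, Wait, Send}
|Sat(AX (AG (safe | crit)))| = |{Halt, Hold, Busy, Wait, Send}| = 5.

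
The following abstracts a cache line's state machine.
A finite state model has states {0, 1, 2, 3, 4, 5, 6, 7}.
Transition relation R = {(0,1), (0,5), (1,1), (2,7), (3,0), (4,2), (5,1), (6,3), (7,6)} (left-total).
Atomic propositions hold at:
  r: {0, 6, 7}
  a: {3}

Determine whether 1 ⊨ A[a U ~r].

Sat(~r) = {1, 2, 3, 4, 5}
A[a U ~r]: least fixpoint, start Z0 = Sat(~r) = {1, 2, 3, 4, 5}, add states in Sat(a) with every successor in Z. Already a fixed point.
Sat(A[a U ~r]) = {1, 2, 3, 4, 5}
1 ∈ Sat(A[a U ~r]) = {1, 2, 3, 4, 5}, so the formula holds at 1.

Yes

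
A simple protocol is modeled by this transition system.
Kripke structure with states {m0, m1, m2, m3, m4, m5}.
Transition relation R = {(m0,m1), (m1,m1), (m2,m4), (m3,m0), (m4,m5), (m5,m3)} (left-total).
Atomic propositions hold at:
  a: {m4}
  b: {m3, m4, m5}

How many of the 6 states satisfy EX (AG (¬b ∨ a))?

Sat(¬b) = {m0, m1, m2}
Sat(¬b ∨ a) = {m0, m1, m2, m4}
AG (¬b ∨ a): greatest fixpoint, start Z0 = {m0, m1, m2, m4}, keep only states in Sat with every successor in Z. Z1 = {m0, m1, m2}; Z2 = {m0, m1}; fixed.
Sat(AG (¬b ∨ a)) = {m0, m1}
Sat(EX (AG (¬b ∨ a))) = {s : some successor in {m0, m1}} = {m0, m1, m3}
|Sat(EX (AG (¬b ∨ a)))| = |{m0, m1, m3}| = 3.

3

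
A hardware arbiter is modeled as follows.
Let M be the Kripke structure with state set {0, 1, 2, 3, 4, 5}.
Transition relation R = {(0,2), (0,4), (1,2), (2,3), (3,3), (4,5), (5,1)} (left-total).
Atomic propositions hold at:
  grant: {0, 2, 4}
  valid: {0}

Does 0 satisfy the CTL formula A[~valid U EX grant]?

Yes

Sat(~valid) = {1, 2, 3, 4, 5}
Sat(EX grant) = {s : some successor in {0, 2, 4}} = {0, 1}
A[~valid U EX grant]: least fixpoint, start Z0 = Sat(EX grant) = {0, 1}, add states in Sat(~valid) with every successor in Z. Z1 = {0, 1, 5}; Z2 = {0, 1, 4, 5}; fixed.
Sat(A[~valid U EX grant]) = {0, 1, 4, 5}
0 ∈ Sat(A[~valid U EX grant]) = {0, 1, 4, 5}, so the formula holds at 0.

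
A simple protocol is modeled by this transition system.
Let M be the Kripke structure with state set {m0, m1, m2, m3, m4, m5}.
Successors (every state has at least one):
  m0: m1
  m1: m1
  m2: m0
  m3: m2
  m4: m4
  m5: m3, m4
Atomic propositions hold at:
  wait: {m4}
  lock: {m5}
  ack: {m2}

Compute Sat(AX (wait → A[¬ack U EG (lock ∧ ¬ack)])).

Sat(¬ack) = {m0, m1, m3, m4, m5}
Sat(lock ∧ ¬ack) = {m5}
EG (lock ∧ ¬ack): greatest fixpoint, start Z0 = {m5}, keep only states in Sat with some successor in Z. Z1 = ∅; fixed.
Sat(EG (lock ∧ ¬ack)) = ∅
A[¬ack U EG (lock ∧ ¬ack)]: least fixpoint, start Z0 = Sat(EG (lock ∧ ¬ack)) = ∅, add states in Sat(¬ack) with every successor in Z. Already a fixed point.
Sat(A[¬ack U EG (lock ∧ ¬ack)]) = ∅
Sat(wait → A[¬ack U EG (lock ∧ ¬ack)]) = {m0, m1, m2, m3, m5}
Sat(AX (wait → A[¬ack U EG (lock ∧ ¬ack)])) = {s : every successor in {m0, m1, m2, m3, m5}} = {m0, m1, m2, m3}

{m0, m1, m2, m3}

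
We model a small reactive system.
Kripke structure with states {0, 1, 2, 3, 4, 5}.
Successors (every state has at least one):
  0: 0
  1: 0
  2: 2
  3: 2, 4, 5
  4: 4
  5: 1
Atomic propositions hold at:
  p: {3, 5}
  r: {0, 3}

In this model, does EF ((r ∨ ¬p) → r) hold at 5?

Sat(¬p) = {0, 1, 2, 4}
Sat(r ∨ ¬p) = {0, 1, 2, 3, 4}
Sat((r ∨ ¬p) → r) = {0, 3, 5}
EF ((r ∨ ¬p) → r): least fixpoint, start Z0 = {0, 3, 5}, add states with some successor in Z. Z1 = {0, 1, 3, 5}; fixed.
Sat(EF ((r ∨ ¬p) → r)) = {0, 1, 3, 5}
5 ∈ Sat(EF ((r ∨ ¬p) → r)) = {0, 1, 3, 5}, so the formula holds at 5.

Yes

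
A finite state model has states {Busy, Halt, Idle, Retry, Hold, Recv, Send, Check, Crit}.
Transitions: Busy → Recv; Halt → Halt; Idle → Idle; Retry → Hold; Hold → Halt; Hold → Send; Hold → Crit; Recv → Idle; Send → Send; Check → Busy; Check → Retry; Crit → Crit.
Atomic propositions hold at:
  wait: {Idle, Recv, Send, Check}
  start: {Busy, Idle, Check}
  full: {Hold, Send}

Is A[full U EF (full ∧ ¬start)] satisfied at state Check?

Sat(¬start) = {Halt, Retry, Hold, Recv, Send, Crit}
Sat(full ∧ ¬start) = {Hold, Send}
EF (full ∧ ¬start): least fixpoint, start Z0 = {Hold, Send}, add states with some successor in Z. Z1 = {Retry, Hold, Send}; Z2 = {Retry, Hold, Send, Check}; fixed.
Sat(EF (full ∧ ¬start)) = {Retry, Hold, Send, Check}
A[full U EF (full ∧ ¬start)]: least fixpoint, start Z0 = Sat(EF (full ∧ ¬start)) = {Retry, Hold, Send, Check}, add states in Sat(full) with every successor in Z. Already a fixed point.
Sat(A[full U EF (full ∧ ¬start)]) = {Retry, Hold, Send, Check}
Check ∈ Sat(A[full U EF (full ∧ ¬start)]) = {Retry, Hold, Send, Check}, so the formula holds at Check.

Yes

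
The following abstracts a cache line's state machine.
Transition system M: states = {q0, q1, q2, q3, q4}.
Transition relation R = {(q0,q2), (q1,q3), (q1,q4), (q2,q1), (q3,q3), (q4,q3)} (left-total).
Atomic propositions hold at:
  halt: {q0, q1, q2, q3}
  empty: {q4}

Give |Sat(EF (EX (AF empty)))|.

3

AF empty: least fixpoint, start Z0 = {q4}, add states with every successor in Z. Already a fixed point.
Sat(AF empty) = {q4}
Sat(EX (AF empty)) = {s : some successor in {q4}} = {q1}
EF (EX (AF empty)): least fixpoint, start Z0 = {q1}, add states with some successor in Z. Z1 = {q1, q2}; Z2 = {q0, q1, q2}; fixed.
Sat(EF (EX (AF empty))) = {q0, q1, q2}
|Sat(EF (EX (AF empty)))| = |{q0, q1, q2}| = 3.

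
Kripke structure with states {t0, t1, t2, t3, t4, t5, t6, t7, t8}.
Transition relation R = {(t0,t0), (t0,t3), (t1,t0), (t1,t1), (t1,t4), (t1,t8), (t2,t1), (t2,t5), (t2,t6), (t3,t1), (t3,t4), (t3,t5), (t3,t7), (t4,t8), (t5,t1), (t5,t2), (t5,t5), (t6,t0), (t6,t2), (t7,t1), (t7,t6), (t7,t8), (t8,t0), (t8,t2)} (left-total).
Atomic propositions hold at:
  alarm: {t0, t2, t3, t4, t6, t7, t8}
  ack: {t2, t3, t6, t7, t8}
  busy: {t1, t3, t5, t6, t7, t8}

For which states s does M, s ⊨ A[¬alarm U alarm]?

{t0, t2, t3, t4, t6, t7, t8}

Sat(¬alarm) = {t1, t5}
A[¬alarm U alarm]: least fixpoint, start Z0 = Sat(alarm) = {t0, t2, t3, t4, t6, t7, t8}, add states in Sat(¬alarm) with every successor in Z. Already a fixed point.
Sat(A[¬alarm U alarm]) = {t0, t2, t3, t4, t6, t7, t8}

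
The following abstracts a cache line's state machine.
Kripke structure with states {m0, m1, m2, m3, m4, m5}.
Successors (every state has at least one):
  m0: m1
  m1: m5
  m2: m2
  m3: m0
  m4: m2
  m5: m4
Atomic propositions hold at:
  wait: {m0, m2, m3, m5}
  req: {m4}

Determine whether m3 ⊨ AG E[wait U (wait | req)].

Sat(wait | req) = {m0, m2, m3, m4, m5}
E[wait U (wait | req)]: least fixpoint, start Z0 = Sat((wait | req)) = {m0, m2, m3, m4, m5}, add states in Sat(wait) with some successor in Z. Already a fixed point.
Sat(E[wait U (wait | req)]) = {m0, m2, m3, m4, m5}
AG E[wait U (wait | req)]: greatest fixpoint, start Z0 = {m0, m2, m3, m4, m5}, keep only states in Sat with every successor in Z. Z1 = {m2, m3, m4, m5}; Z2 = {m2, m4, m5}; fixed.
Sat(AG E[wait U (wait | req)]) = {m2, m4, m5}
m3 ∉ Sat(AG E[wait U (wait | req)]) = {m2, m4, m5}, so the formula does not hold at m3.

No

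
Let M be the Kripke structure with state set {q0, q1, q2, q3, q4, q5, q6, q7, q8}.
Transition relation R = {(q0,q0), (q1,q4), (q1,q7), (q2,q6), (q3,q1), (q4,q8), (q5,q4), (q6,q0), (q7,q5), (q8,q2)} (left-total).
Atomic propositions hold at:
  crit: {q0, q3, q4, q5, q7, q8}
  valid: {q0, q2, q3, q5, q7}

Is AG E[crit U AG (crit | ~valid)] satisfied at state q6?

Sat(~valid) = {q1, q4, q6, q8}
Sat(crit | ~valid) = {q0, q1, q3, q4, q5, q6, q7, q8}
AG (crit | ~valid): greatest fixpoint, start Z0 = {q0, q1, q3, q4, q5, q6, q7, q8}, keep only states in Sat with every successor in Z. Z1 = {q0, q1, q3, q4, q5, q6, q7}; Z2 = {q0, q1, q3, q5, q6, q7}; Z3 = {q0, q3, q6, q7}; Z4 = {q0, q6}; fixed.
Sat(AG (crit | ~valid)) = {q0, q6}
E[crit U AG (crit | ~valid)]: least fixpoint, start Z0 = Sat(AG (crit | ~valid)) = {q0, q6}, add states in Sat(crit) with some successor in Z. Already a fixed point.
Sat(E[crit U AG (crit | ~valid)]) = {q0, q6}
AG E[crit U AG (crit | ~valid)]: greatest fixpoint, start Z0 = {q0, q6}, keep only states in Sat with every successor in Z. Already a fixed point.
Sat(AG E[crit U AG (crit | ~valid)]) = {q0, q6}
q6 ∈ Sat(AG E[crit U AG (crit | ~valid)]) = {q0, q6}, so the formula holds at q6.

Yes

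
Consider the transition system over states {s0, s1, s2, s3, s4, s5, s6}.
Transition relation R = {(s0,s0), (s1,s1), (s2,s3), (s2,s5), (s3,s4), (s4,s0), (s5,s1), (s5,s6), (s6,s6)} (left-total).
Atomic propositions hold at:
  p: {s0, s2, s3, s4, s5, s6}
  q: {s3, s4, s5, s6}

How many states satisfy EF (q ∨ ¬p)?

Sat(¬p) = {s1}
Sat(q ∨ ¬p) = {s1, s3, s4, s5, s6}
EF (q ∨ ¬p): least fixpoint, start Z0 = {s1, s3, s4, s5, s6}, add states with some successor in Z. Z1 = {s1, s2, s3, s4, s5, s6}; fixed.
Sat(EF (q ∨ ¬p)) = {s1, s2, s3, s4, s5, s6}
|Sat(EF (q ∨ ¬p))| = |{s1, s2, s3, s4, s5, s6}| = 6.

6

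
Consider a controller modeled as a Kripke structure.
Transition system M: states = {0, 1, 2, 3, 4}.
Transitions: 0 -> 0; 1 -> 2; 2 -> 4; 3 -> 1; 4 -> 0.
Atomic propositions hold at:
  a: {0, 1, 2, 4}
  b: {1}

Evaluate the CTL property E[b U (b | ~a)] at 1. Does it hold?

Yes

Sat(~a) = {3}
Sat(b | ~a) = {1, 3}
E[b U (b | ~a)]: least fixpoint, start Z0 = Sat((b | ~a)) = {1, 3}, add states in Sat(b) with some successor in Z. Already a fixed point.
Sat(E[b U (b | ~a)]) = {1, 3}
1 ∈ Sat(E[b U (b | ~a)]) = {1, 3}, so the formula holds at 1.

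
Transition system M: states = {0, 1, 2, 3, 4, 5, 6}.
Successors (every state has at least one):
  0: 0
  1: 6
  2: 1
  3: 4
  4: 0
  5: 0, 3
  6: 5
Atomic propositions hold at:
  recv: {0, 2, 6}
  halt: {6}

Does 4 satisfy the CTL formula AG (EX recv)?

Sat(EX recv) = {s : some successor in {0, 2, 6}} = {0, 1, 4, 5}
AG (EX recv): greatest fixpoint, start Z0 = {0, 1, 4, 5}, keep only states in Sat with every successor in Z. Z1 = {0, 4}; fixed.
Sat(AG (EX recv)) = {0, 4}
4 ∈ Sat(AG (EX recv)) = {0, 4}, so the formula holds at 4.

Yes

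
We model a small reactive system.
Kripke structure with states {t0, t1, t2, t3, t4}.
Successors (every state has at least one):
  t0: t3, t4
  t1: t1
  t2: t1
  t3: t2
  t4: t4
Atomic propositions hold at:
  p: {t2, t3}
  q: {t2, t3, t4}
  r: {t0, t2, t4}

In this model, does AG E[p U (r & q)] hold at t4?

Yes

Sat(r & q) = {t2, t4}
E[p U (r & q)]: least fixpoint, start Z0 = Sat((r & q)) = {t2, t4}, add states in Sat(p) with some successor in Z. Z1 = {t2, t3, t4}; fixed.
Sat(E[p U (r & q)]) = {t2, t3, t4}
AG E[p U (r & q)]: greatest fixpoint, start Z0 = {t2, t3, t4}, keep only states in Sat with every successor in Z. Z1 = {t3, t4}; Z2 = {t4}; fixed.
Sat(AG E[p U (r & q)]) = {t4}
t4 ∈ Sat(AG E[p U (r & q)]) = {t4}, so the formula holds at t4.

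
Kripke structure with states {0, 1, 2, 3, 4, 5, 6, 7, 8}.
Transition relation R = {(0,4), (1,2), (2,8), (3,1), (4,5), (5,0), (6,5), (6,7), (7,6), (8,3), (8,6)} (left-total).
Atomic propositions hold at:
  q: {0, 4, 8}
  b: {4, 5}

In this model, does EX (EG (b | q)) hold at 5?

Sat(b | q) = {0, 4, 5, 8}
EG (b | q): greatest fixpoint, start Z0 = {0, 4, 5, 8}, keep only states in Sat with some successor in Z. Z1 = {0, 4, 5}; fixed.
Sat(EG (b | q)) = {0, 4, 5}
Sat(EX (EG (b | q))) = {s : some successor in {0, 4, 5}} = {0, 4, 5, 6}
5 ∈ Sat(EX (EG (b | q))) = {0, 4, 5, 6}, so the formula holds at 5.

Yes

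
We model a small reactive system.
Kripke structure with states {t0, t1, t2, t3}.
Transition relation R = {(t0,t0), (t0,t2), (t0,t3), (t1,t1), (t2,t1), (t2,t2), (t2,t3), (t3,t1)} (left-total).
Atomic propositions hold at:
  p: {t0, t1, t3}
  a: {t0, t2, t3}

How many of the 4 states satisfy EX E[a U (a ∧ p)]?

Sat(a ∧ p) = {t0, t3}
E[a U (a ∧ p)]: least fixpoint, start Z0 = Sat((a ∧ p)) = {t0, t3}, add states in Sat(a) with some successor in Z. Z1 = {t0, t2, t3}; fixed.
Sat(E[a U (a ∧ p)]) = {t0, t2, t3}
Sat(EX E[a U (a ∧ p)]) = {s : some successor in {t0, t2, t3}} = {t0, t2}
|Sat(EX E[a U (a ∧ p)])| = |{t0, t2}| = 2.

2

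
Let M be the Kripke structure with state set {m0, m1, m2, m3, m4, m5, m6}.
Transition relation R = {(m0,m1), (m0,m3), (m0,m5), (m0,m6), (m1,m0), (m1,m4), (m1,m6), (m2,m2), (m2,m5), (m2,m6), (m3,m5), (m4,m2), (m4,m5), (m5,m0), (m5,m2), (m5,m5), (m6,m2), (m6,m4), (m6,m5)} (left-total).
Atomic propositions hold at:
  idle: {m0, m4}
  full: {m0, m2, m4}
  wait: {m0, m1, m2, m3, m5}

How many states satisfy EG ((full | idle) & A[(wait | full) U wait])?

Sat(full | idle) = {m0, m2, m4}
Sat(wait | full) = {m0, m1, m2, m3, m4, m5}
A[(wait | full) U wait]: least fixpoint, start Z0 = Sat(wait) = {m0, m1, m2, m3, m5}, add states in Sat(wait | full) with every successor in Z. Z1 = {m0, m1, m2, m3, m4, m5}; fixed.
Sat(A[(wait | full) U wait]) = {m0, m1, m2, m3, m4, m5}
Sat((full | idle) & A[(wait | full) U wait]) = {m0, m2, m4}
EG ((full | idle) & A[(wait | full) U wait]): greatest fixpoint, start Z0 = {m0, m2, m4}, keep only states in Sat with some successor in Z. Z1 = {m2, m4}; fixed.
Sat(EG ((full | idle) & A[(wait | full) U wait])) = {m2, m4}
|Sat(EG ((full | idle) & A[(wait | full) U wait]))| = |{m2, m4}| = 2.

2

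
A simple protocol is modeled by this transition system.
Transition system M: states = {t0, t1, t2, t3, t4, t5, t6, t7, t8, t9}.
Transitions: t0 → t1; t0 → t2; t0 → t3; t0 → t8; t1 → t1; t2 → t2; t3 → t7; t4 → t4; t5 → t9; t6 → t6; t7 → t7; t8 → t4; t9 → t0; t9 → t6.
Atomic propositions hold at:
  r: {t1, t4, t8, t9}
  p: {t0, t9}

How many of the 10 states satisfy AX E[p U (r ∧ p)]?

Sat(r ∧ p) = {t9}
E[p U (r ∧ p)]: least fixpoint, start Z0 = Sat((r ∧ p)) = {t9}, add states in Sat(p) with some successor in Z. Already a fixed point.
Sat(E[p U (r ∧ p)]) = {t9}
Sat(AX E[p U (r ∧ p)]) = {s : every successor in {t9}} = {t5}
|Sat(AX E[p U (r ∧ p)])| = |{t5}| = 1.

1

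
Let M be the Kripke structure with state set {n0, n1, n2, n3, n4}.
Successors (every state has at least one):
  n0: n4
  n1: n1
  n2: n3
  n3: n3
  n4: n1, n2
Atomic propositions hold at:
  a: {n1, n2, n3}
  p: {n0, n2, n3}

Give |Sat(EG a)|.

EG a: greatest fixpoint, start Z0 = {n1, n2, n3}, keep only states in Sat with some successor in Z. Already a fixed point.
Sat(EG a) = {n1, n2, n3}
|Sat(EG a)| = |{n1, n2, n3}| = 3.

3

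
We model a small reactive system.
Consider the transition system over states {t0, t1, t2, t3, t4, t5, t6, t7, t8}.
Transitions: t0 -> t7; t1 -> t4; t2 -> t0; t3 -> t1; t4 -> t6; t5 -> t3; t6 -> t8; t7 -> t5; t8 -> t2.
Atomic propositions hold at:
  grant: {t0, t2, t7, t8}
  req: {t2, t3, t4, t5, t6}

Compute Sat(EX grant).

Sat(EX grant) = {s : some successor in {t0, t2, t7, t8}} = {t0, t2, t6, t8}

{t0, t2, t6, t8}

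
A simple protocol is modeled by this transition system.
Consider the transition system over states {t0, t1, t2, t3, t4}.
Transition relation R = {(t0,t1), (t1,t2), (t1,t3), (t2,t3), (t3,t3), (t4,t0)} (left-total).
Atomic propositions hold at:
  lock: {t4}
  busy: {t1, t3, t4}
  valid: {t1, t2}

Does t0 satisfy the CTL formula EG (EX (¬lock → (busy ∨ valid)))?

Yes

Sat(¬lock) = {t0, t1, t2, t3}
Sat(busy ∨ valid) = {t1, t2, t3, t4}
Sat(¬lock → (busy ∨ valid)) = {t1, t2, t3, t4}
Sat(EX (¬lock → (busy ∨ valid))) = {s : some successor in {t1, t2, t3, t4}} = {t0, t1, t2, t3}
EG (EX (¬lock → (busy ∨ valid))): greatest fixpoint, start Z0 = {t0, t1, t2, t3}, keep only states in Sat with some successor in Z. Already a fixed point.
Sat(EG (EX (¬lock → (busy ∨ valid)))) = {t0, t1, t2, t3}
t0 ∈ Sat(EG (EX (¬lock → (busy ∨ valid)))) = {t0, t1, t2, t3}, so the formula holds at t0.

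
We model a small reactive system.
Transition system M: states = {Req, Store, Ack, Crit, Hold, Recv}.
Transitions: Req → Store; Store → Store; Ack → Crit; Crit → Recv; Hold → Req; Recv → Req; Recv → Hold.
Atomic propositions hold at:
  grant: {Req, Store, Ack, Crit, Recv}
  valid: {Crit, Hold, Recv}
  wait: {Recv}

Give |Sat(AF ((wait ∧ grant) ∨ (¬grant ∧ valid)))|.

Sat(wait ∧ grant) = {Recv}
Sat(¬grant) = {Hold}
Sat(¬grant ∧ valid) = {Hold}
Sat((wait ∧ grant) ∨ (¬grant ∧ valid)) = {Hold, Recv}
AF ((wait ∧ grant) ∨ (¬grant ∧ valid)): least fixpoint, start Z0 = {Hold, Recv}, add states with every successor in Z. Z1 = {Crit, Hold, Recv}; Z2 = {Ack, Crit, Hold, Recv}; fixed.
Sat(AF ((wait ∧ grant) ∨ (¬grant ∧ valid))) = {Ack, Crit, Hold, Recv}
|Sat(AF ((wait ∧ grant) ∨ (¬grant ∧ valid)))| = |{Ack, Crit, Hold, Recv}| = 4.

4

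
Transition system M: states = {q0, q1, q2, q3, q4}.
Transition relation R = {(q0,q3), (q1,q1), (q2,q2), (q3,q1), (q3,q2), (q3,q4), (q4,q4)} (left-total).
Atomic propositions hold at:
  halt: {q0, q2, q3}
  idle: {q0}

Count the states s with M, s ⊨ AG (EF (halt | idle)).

Sat(halt | idle) = {q0, q2, q3}
EF (halt | idle): least fixpoint, start Z0 = {q0, q2, q3}, add states with some successor in Z. Already a fixed point.
Sat(EF (halt | idle)) = {q0, q2, q3}
AG (EF (halt | idle)): greatest fixpoint, start Z0 = {q0, q2, q3}, keep only states in Sat with every successor in Z. Z1 = {q0, q2}; Z2 = {q2}; fixed.
Sat(AG (EF (halt | idle))) = {q2}
|Sat(AG (EF (halt | idle)))| = |{q2}| = 1.

1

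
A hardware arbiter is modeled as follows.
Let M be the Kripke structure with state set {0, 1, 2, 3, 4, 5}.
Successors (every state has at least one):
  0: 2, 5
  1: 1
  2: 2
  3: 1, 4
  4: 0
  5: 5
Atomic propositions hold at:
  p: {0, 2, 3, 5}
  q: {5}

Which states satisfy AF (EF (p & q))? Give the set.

{0, 3, 4, 5}

Sat(p & q) = {5}
EF (p & q): least fixpoint, start Z0 = {5}, add states with some successor in Z. Z1 = {0, 5}; Z2 = {0, 4, 5}; Z3 = {0, 3, 4, 5}; fixed.
Sat(EF (p & q)) = {0, 3, 4, 5}
AF (EF (p & q)): least fixpoint, start Z0 = {0, 3, 4, 5}, add states with every successor in Z. Already a fixed point.
Sat(AF (EF (p & q))) = {0, 3, 4, 5}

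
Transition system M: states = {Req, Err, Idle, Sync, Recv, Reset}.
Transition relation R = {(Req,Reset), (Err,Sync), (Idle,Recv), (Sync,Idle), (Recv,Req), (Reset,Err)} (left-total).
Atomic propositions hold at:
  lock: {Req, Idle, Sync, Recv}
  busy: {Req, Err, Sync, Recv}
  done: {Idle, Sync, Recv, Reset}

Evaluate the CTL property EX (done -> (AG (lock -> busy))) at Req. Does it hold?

No

Sat(lock -> busy) = {Req, Err, Sync, Recv, Reset}
AG (lock -> busy): greatest fixpoint, start Z0 = {Req, Err, Sync, Recv, Reset}, keep only states in Sat with every successor in Z. Z1 = {Req, Err, Recv, Reset}; Z2 = {Req, Recv, Reset}; Z3 = {Req, Recv}; Z4 = {Recv}; Z5 = ∅; fixed.
Sat(AG (lock -> busy)) = ∅
Sat(done -> (AG (lock -> busy))) = {Req, Err}
Sat(EX (done -> (AG (lock -> busy)))) = {s : some successor in {Req, Err}} = {Recv, Reset}
Req ∉ Sat(EX (done -> (AG (lock -> busy)))) = {Recv, Reset}, so the formula does not hold at Req.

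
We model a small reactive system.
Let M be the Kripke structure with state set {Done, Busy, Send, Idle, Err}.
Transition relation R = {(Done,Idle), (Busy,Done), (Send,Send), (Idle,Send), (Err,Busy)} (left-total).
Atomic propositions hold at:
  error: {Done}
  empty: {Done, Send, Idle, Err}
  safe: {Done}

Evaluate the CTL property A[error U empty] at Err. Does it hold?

Yes

A[error U empty]: least fixpoint, start Z0 = Sat(empty) = {Done, Send, Idle, Err}, add states in Sat(error) with every successor in Z. Already a fixed point.
Sat(A[error U empty]) = {Done, Send, Idle, Err}
Err ∈ Sat(A[error U empty]) = {Done, Send, Idle, Err}, so the formula holds at Err.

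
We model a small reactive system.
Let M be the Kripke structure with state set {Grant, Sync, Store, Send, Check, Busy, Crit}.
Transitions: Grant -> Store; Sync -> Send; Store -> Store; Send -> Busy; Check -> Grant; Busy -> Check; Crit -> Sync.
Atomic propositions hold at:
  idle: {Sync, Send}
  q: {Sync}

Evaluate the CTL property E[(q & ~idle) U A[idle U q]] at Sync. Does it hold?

Yes

Sat(~idle) = {Grant, Store, Check, Busy, Crit}
Sat(q & ~idle) = ∅
A[idle U q]: least fixpoint, start Z0 = Sat(q) = {Sync}, add states in Sat(idle) with every successor in Z. Already a fixed point.
Sat(A[idle U q]) = {Sync}
E[(q & ~idle) U A[idle U q]]: least fixpoint, start Z0 = Sat(A[idle U q]) = {Sync}, add states in Sat(q & ~idle) with some successor in Z. Already a fixed point.
Sat(E[(q & ~idle) U A[idle U q]]) = {Sync}
Sync ∈ Sat(E[(q & ~idle) U A[idle U q]]) = {Sync}, so the formula holds at Sync.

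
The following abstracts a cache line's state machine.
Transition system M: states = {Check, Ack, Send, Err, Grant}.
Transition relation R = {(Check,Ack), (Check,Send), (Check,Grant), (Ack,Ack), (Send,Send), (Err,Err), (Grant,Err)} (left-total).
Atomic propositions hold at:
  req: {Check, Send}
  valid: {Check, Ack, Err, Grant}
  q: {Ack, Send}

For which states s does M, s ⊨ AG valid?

AG valid: greatest fixpoint, start Z0 = {Check, Ack, Err, Grant}, keep only states in Sat with every successor in Z. Z1 = {Ack, Err, Grant}; fixed.
Sat(AG valid) = {Ack, Err, Grant}

{Ack, Err, Grant}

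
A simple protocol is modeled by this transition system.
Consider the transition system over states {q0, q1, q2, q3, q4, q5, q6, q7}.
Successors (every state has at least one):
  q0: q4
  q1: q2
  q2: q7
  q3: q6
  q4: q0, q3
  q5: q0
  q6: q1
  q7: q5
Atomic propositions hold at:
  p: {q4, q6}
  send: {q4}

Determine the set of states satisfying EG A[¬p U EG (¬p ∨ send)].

{q0, q1, q2, q4, q5, q7}

Sat(¬p) = {q0, q1, q2, q3, q5, q7}
Sat(¬p ∨ send) = {q0, q1, q2, q3, q4, q5, q7}
EG (¬p ∨ send): greatest fixpoint, start Z0 = {q0, q1, q2, q3, q4, q5, q7}, keep only states in Sat with some successor in Z. Z1 = {q0, q1, q2, q4, q5, q7}; fixed.
Sat(EG (¬p ∨ send)) = {q0, q1, q2, q4, q5, q7}
A[¬p U EG (¬p ∨ send)]: least fixpoint, start Z0 = Sat(EG (¬p ∨ send)) = {q0, q1, q2, q4, q5, q7}, add states in Sat(¬p) with every successor in Z. Already a fixed point.
Sat(A[¬p U EG (¬p ∨ send)]) = {q0, q1, q2, q4, q5, q7}
EG A[¬p U EG (¬p ∨ send)]: greatest fixpoint, start Z0 = {q0, q1, q2, q4, q5, q7}, keep only states in Sat with some successor in Z. Already a fixed point.
Sat(EG A[¬p U EG (¬p ∨ send)]) = {q0, q1, q2, q4, q5, q7}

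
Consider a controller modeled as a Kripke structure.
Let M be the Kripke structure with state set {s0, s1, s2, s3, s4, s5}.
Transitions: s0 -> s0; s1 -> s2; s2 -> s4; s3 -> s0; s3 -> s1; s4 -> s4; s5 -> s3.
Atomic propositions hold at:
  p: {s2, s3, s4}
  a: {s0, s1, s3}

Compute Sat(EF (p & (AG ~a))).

Sat(~a) = {s2, s4, s5}
AG ~a: greatest fixpoint, start Z0 = {s2, s4, s5}, keep only states in Sat with every successor in Z. Z1 = {s2, s4}; fixed.
Sat(AG ~a) = {s2, s4}
Sat(p & (AG ~a)) = {s2, s4}
EF (p & (AG ~a)): least fixpoint, start Z0 = {s2, s4}, add states with some successor in Z. Z1 = {s1, s2, s4}; Z2 = {s1, s2, s3, s4}; Z3 = {s1, s2, s3, s4, s5}; fixed.
Sat(EF (p & (AG ~a))) = {s1, s2, s3, s4, s5}

{s1, s2, s3, s4, s5}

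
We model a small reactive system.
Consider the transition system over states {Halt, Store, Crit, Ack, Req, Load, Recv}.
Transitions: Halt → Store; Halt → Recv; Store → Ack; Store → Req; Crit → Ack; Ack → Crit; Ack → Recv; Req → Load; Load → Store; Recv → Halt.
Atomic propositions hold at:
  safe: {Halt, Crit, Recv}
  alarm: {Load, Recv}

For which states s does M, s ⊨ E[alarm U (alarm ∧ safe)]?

{Recv}

Sat(alarm ∧ safe) = {Recv}
E[alarm U (alarm ∧ safe)]: least fixpoint, start Z0 = Sat((alarm ∧ safe)) = {Recv}, add states in Sat(alarm) with some successor in Z. Already a fixed point.
Sat(E[alarm U (alarm ∧ safe)]) = {Recv}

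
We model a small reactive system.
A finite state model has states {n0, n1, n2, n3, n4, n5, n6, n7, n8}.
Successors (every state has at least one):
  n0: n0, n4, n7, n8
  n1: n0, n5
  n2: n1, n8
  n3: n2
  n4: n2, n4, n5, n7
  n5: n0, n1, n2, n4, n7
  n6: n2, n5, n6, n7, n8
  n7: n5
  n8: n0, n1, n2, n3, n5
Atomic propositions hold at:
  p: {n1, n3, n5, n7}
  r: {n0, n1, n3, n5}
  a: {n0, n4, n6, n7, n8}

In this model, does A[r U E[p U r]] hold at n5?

E[p U r]: least fixpoint, start Z0 = Sat(r) = {n0, n1, n3, n5}, add states in Sat(p) with some successor in Z. Z1 = {n0, n1, n3, n5, n7}; fixed.
Sat(E[p U r]) = {n0, n1, n3, n5, n7}
A[r U E[p U r]]: least fixpoint, start Z0 = Sat(E[p U r]) = {n0, n1, n3, n5, n7}, add states in Sat(r) with every successor in Z. Already a fixed point.
Sat(A[r U E[p U r]]) = {n0, n1, n3, n5, n7}
n5 ∈ Sat(A[r U E[p U r]]) = {n0, n1, n3, n5, n7}, so the formula holds at n5.

Yes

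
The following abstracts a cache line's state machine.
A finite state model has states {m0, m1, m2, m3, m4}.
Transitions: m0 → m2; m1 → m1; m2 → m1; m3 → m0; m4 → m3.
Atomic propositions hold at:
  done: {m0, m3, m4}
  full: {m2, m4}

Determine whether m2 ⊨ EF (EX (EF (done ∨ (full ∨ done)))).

No

Sat(full ∨ done) = {m0, m2, m3, m4}
Sat(done ∨ (full ∨ done)) = {m0, m2, m3, m4}
EF (done ∨ (full ∨ done)): least fixpoint, start Z0 = {m0, m2, m3, m4}, add states with some successor in Z. Already a fixed point.
Sat(EF (done ∨ (full ∨ done))) = {m0, m2, m3, m4}
Sat(EX (EF (done ∨ (full ∨ done)))) = {s : some successor in {m0, m2, m3, m4}} = {m0, m3, m4}
EF (EX (EF (done ∨ (full ∨ done)))): least fixpoint, start Z0 = {m0, m3, m4}, add states with some successor in Z. Already a fixed point.
Sat(EF (EX (EF (done ∨ (full ∨ done))))) = {m0, m3, m4}
m2 ∉ Sat(EF (EX (EF (done ∨ (full ∨ done))))) = {m0, m3, m4}, so the formula does not hold at m2.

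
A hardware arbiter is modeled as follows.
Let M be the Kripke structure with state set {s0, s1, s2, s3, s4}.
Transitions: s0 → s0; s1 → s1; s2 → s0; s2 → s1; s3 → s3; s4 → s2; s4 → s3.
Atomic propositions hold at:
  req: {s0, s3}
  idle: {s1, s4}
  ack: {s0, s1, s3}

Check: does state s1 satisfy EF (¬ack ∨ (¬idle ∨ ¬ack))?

Sat(¬ack) = {s2, s4}
Sat(¬idle) = {s0, s2, s3}
Sat(¬idle ∨ ¬ack) = {s0, s2, s3, s4}
Sat(¬ack ∨ (¬idle ∨ ¬ack)) = {s0, s2, s3, s4}
EF (¬ack ∨ (¬idle ∨ ¬ack)): least fixpoint, start Z0 = {s0, s2, s3, s4}, add states with some successor in Z. Already a fixed point.
Sat(EF (¬ack ∨ (¬idle ∨ ¬ack))) = {s0, s2, s3, s4}
s1 ∉ Sat(EF (¬ack ∨ (¬idle ∨ ¬ack))) = {s0, s2, s3, s4}, so the formula does not hold at s1.

No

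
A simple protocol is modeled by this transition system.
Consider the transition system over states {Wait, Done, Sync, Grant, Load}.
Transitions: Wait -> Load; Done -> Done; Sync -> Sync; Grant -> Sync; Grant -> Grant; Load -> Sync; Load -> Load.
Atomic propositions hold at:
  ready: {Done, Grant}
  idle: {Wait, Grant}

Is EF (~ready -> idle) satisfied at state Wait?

Yes

Sat(~ready) = {Wait, Sync, Load}
Sat(~ready -> idle) = {Wait, Done, Grant}
EF (~ready -> idle): least fixpoint, start Z0 = {Wait, Done, Grant}, add states with some successor in Z. Already a fixed point.
Sat(EF (~ready -> idle)) = {Wait, Done, Grant}
Wait ∈ Sat(EF (~ready -> idle)) = {Wait, Done, Grant}, so the formula holds at Wait.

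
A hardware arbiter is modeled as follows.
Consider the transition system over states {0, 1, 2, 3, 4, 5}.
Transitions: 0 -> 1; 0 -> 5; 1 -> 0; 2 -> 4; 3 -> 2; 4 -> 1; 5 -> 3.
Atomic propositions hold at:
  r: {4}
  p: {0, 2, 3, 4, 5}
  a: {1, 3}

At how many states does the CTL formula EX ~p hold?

2

Sat(~p) = {1}
Sat(EX ~p) = {s : some successor in {1}} = {0, 4}
|Sat(EX ~p)| = |{0, 4}| = 2.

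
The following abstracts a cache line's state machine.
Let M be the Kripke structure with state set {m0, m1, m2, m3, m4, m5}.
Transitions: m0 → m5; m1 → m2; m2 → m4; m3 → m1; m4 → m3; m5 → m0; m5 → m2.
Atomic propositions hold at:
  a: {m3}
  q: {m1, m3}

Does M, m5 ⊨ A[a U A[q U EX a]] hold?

Sat(EX a) = {s : some successor in {m3}} = {m4}
A[q U EX a]: least fixpoint, start Z0 = Sat(EX a) = {m4}, add states in Sat(q) with every successor in Z. Already a fixed point.
Sat(A[q U EX a]) = {m4}
A[a U A[q U EX a]]: least fixpoint, start Z0 = Sat(A[q U EX a]) = {m4}, add states in Sat(a) with every successor in Z. Already a fixed point.
Sat(A[a U A[q U EX a]]) = {m4}
m5 ∉ Sat(A[a U A[q U EX a]]) = {m4}, so the formula does not hold at m5.

No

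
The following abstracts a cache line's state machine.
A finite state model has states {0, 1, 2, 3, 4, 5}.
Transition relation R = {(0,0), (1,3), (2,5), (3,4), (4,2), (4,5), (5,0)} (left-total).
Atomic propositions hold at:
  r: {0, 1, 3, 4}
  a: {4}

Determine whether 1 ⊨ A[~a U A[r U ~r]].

Yes

Sat(~a) = {0, 1, 2, 3, 5}
Sat(~r) = {2, 5}
A[r U ~r]: least fixpoint, start Z0 = Sat(~r) = {2, 5}, add states in Sat(r) with every successor in Z. Z1 = {2, 4, 5}; Z2 = {2, 3, 4, 5}; Z3 = {1, 2, 3, 4, 5}; fixed.
Sat(A[r U ~r]) = {1, 2, 3, 4, 5}
A[~a U A[r U ~r]]: least fixpoint, start Z0 = Sat(A[r U ~r]) = {1, 2, 3, 4, 5}, add states in Sat(~a) with every successor in Z. Already a fixed point.
Sat(A[~a U A[r U ~r]]) = {1, 2, 3, 4, 5}
1 ∈ Sat(A[~a U A[r U ~r]]) = {1, 2, 3, 4, 5}, so the formula holds at 1.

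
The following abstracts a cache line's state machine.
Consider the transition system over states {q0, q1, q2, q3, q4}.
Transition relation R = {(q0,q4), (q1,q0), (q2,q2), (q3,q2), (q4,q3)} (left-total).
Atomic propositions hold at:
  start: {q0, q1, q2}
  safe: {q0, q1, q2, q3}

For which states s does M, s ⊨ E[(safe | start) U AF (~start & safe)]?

{q0, q1, q3, q4}

Sat(safe | start) = {q0, q1, q2, q3}
Sat(~start) = {q3, q4}
Sat(~start & safe) = {q3}
AF (~start & safe): least fixpoint, start Z0 = {q3}, add states with every successor in Z. Z1 = {q3, q4}; Z2 = {q0, q3, q4}; Z3 = {q0, q1, q3, q4}; fixed.
Sat(AF (~start & safe)) = {q0, q1, q3, q4}
E[(safe | start) U AF (~start & safe)]: least fixpoint, start Z0 = Sat(AF (~start & safe)) = {q0, q1, q3, q4}, add states in Sat(safe | start) with some successor in Z. Already a fixed point.
Sat(E[(safe | start) U AF (~start & safe)]) = {q0, q1, q3, q4}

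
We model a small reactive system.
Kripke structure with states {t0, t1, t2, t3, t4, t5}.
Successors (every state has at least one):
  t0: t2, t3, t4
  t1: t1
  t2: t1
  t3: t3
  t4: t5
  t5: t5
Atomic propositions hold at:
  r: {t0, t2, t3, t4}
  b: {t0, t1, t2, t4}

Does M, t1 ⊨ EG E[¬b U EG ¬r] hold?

Sat(¬b) = {t3, t5}
Sat(¬r) = {t1, t5}
EG ¬r: greatest fixpoint, start Z0 = {t1, t5}, keep only states in Sat with some successor in Z. Already a fixed point.
Sat(EG ¬r) = {t1, t5}
E[¬b U EG ¬r]: least fixpoint, start Z0 = Sat(EG ¬r) = {t1, t5}, add states in Sat(¬b) with some successor in Z. Already a fixed point.
Sat(E[¬b U EG ¬r]) = {t1, t5}
EG E[¬b U EG ¬r]: greatest fixpoint, start Z0 = {t1, t5}, keep only states in Sat with some successor in Z. Already a fixed point.
Sat(EG E[¬b U EG ¬r]) = {t1, t5}
t1 ∈ Sat(EG E[¬b U EG ¬r]) = {t1, t5}, so the formula holds at t1.

Yes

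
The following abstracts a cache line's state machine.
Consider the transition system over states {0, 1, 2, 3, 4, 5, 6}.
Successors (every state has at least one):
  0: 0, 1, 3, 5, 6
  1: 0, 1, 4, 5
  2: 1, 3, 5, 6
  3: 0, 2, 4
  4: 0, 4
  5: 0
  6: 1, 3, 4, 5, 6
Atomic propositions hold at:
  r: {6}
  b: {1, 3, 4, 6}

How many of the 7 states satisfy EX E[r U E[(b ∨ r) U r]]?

3

Sat(b ∨ r) = {1, 3, 4, 6}
E[(b ∨ r) U r]: least fixpoint, start Z0 = Sat(r) = {6}, add states in Sat(b ∨ r) with some successor in Z. Already a fixed point.
Sat(E[(b ∨ r) U r]) = {6}
E[r U E[(b ∨ r) U r]]: least fixpoint, start Z0 = Sat(E[(b ∨ r) U r]) = {6}, add states in Sat(r) with some successor in Z. Already a fixed point.
Sat(E[r U E[(b ∨ r) U r]]) = {6}
Sat(EX E[r U E[(b ∨ r) U r]]) = {s : some successor in {6}} = {0, 2, 6}
|Sat(EX E[r U E[(b ∨ r) U r]])| = |{0, 2, 6}| = 3.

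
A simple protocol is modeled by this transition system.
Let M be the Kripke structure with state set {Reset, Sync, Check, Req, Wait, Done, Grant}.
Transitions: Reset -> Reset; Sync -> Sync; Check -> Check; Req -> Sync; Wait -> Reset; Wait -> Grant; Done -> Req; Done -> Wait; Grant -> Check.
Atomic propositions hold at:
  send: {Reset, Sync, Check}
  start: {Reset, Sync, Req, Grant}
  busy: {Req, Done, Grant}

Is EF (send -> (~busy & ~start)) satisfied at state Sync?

No

Sat(~busy) = {Reset, Sync, Check, Wait}
Sat(~start) = {Check, Wait, Done}
Sat(~busy & ~start) = {Check, Wait}
Sat(send -> (~busy & ~start)) = {Check, Req, Wait, Done, Grant}
EF (send -> (~busy & ~start)): least fixpoint, start Z0 = {Check, Req, Wait, Done, Grant}, add states with some successor in Z. Already a fixed point.
Sat(EF (send -> (~busy & ~start))) = {Check, Req, Wait, Done, Grant}
Sync ∉ Sat(EF (send -> (~busy & ~start))) = {Check, Req, Wait, Done, Grant}, so the formula does not hold at Sync.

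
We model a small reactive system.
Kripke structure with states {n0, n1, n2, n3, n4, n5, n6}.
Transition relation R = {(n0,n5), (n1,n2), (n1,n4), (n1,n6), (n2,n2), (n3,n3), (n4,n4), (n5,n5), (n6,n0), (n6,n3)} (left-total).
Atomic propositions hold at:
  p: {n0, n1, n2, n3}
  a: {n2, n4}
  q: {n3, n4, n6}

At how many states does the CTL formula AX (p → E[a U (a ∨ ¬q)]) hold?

Sat(¬q) = {n0, n1, n2, n5}
Sat(a ∨ ¬q) = {n0, n1, n2, n4, n5}
E[a U (a ∨ ¬q)]: least fixpoint, start Z0 = Sat((a ∨ ¬q)) = {n0, n1, n2, n4, n5}, add states in Sat(a) with some successor in Z. Already a fixed point.
Sat(E[a U (a ∨ ¬q)]) = {n0, n1, n2, n4, n5}
Sat(p → E[a U (a ∨ ¬q)]) = {n0, n1, n2, n4, n5, n6}
Sat(AX (p → E[a U (a ∨ ¬q)])) = {s : every successor in {n0, n1, n2, n4, n5, n6}} = {n0, n1, n2, n4, n5}
|Sat(AX (p → E[a U (a ∨ ¬q)]))| = |{n0, n1, n2, n4, n5}| = 5.

5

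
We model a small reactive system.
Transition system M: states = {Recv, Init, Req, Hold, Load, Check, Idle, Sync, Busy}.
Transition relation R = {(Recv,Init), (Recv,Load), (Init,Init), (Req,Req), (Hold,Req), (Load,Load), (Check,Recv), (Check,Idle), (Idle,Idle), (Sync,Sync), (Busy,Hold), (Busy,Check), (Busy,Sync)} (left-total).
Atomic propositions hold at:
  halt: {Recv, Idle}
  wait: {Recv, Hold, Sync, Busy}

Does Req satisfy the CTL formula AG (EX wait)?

Sat(EX wait) = {s : some successor in {Recv, Hold, Sync, Busy}} = {Check, Sync, Busy}
AG (EX wait): greatest fixpoint, start Z0 = {Check, Sync, Busy}, keep only states in Sat with every successor in Z. Z1 = {Sync}; fixed.
Sat(AG (EX wait)) = {Sync}
Req ∉ Sat(AG (EX wait)) = {Sync}, so the formula does not hold at Req.

No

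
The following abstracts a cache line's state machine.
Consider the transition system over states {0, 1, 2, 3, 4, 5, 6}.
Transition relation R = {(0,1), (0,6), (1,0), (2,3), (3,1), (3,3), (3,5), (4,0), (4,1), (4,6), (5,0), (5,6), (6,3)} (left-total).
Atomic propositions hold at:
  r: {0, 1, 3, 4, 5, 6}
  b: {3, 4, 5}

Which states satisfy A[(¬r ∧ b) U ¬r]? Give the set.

Sat(¬r) = {2}
Sat(¬r ∧ b) = ∅
A[(¬r ∧ b) U ¬r]: least fixpoint, start Z0 = Sat(¬r) = {2}, add states in Sat(¬r ∧ b) with every successor in Z. Already a fixed point.
Sat(A[(¬r ∧ b) U ¬r]) = {2}

{2}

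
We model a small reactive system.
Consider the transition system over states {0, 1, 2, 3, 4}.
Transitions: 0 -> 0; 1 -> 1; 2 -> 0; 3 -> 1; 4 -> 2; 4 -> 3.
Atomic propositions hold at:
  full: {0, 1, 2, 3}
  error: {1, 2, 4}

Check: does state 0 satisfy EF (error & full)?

Sat(error & full) = {1, 2}
EF (error & full): least fixpoint, start Z0 = {1, 2}, add states with some successor in Z. Z1 = {1, 2, 3, 4}; fixed.
Sat(EF (error & full)) = {1, 2, 3, 4}
0 ∉ Sat(EF (error & full)) = {1, 2, 3, 4}, so the formula does not hold at 0.

No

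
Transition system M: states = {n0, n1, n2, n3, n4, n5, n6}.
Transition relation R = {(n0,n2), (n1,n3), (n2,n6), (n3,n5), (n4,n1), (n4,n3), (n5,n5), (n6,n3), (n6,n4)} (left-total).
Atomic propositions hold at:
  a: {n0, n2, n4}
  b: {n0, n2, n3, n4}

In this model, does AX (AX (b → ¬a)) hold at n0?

Yes

Sat(¬a) = {n1, n3, n5, n6}
Sat(b → ¬a) = {n1, n3, n5, n6}
Sat(AX (b → ¬a)) = {s : every successor in {n1, n3, n5, n6}} = {n1, n2, n3, n4, n5}
Sat(AX (AX (b → ¬a))) = {s : every successor in {n1, n2, n3, n4, n5}} = {n0, n1, n3, n4, n5, n6}
n0 ∈ Sat(AX (AX (b → ¬a))) = {n0, n1, n3, n4, n5, n6}, so the formula holds at n0.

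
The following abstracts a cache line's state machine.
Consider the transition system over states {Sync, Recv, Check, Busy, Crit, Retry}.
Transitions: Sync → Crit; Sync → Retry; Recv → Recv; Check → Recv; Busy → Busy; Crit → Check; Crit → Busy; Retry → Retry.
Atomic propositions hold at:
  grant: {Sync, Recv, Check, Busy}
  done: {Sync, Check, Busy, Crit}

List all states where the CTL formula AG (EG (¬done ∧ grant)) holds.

Sat(¬done) = {Recv, Retry}
Sat(¬done ∧ grant) = {Recv}
EG (¬done ∧ grant): greatest fixpoint, start Z0 = {Recv}, keep only states in Sat with some successor in Z. Already a fixed point.
Sat(EG (¬done ∧ grant)) = {Recv}
AG (EG (¬done ∧ grant)): greatest fixpoint, start Z0 = {Recv}, keep only states in Sat with every successor in Z. Already a fixed point.
Sat(AG (EG (¬done ∧ grant))) = {Recv}

{Recv}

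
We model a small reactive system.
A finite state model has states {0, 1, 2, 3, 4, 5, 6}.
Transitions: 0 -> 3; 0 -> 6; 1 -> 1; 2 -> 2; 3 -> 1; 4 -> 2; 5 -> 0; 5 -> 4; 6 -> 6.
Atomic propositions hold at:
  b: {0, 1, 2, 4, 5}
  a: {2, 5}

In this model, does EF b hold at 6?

No

EF b: least fixpoint, start Z0 = {0, 1, 2, 4, 5}, add states with some successor in Z. Z1 = {0, 1, 2, 3, 4, 5}; fixed.
Sat(EF b) = {0, 1, 2, 3, 4, 5}
6 ∉ Sat(EF b) = {0, 1, 2, 3, 4, 5}, so the formula does not hold at 6.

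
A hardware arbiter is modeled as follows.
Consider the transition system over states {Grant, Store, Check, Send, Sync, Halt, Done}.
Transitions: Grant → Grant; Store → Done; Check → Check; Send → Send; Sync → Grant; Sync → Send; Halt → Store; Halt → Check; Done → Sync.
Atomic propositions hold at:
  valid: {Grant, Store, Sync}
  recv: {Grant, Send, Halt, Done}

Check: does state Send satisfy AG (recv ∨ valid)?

Yes

Sat(recv ∨ valid) = {Grant, Store, Send, Sync, Halt, Done}
AG (recv ∨ valid): greatest fixpoint, start Z0 = {Grant, Store, Send, Sync, Halt, Done}, keep only states in Sat with every successor in Z. Z1 = {Grant, Store, Send, Sync, Done}; fixed.
Sat(AG (recv ∨ valid)) = {Grant, Store, Send, Sync, Done}
Send ∈ Sat(AG (recv ∨ valid)) = {Grant, Store, Send, Sync, Done}, so the formula holds at Send.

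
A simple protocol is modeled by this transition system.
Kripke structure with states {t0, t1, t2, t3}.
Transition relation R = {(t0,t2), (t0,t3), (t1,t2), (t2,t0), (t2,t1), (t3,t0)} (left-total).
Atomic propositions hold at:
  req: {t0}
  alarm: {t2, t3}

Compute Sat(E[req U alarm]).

{t0, t2, t3}

E[req U alarm]: least fixpoint, start Z0 = Sat(alarm) = {t2, t3}, add states in Sat(req) with some successor in Z. Z1 = {t0, t2, t3}; fixed.
Sat(E[req U alarm]) = {t0, t2, t3}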